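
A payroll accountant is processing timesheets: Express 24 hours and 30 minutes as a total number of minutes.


Hours: 24
Extra minutes: 30
Minutes per hour: 60
Hours to minutes: 24 x 60 = 1440
Total: 1440 + 30 = 1470

1470


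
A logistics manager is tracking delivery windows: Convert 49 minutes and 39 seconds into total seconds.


Minutes: 49
Seconds: 39
Convert minutes to seconds: 49 x 60 = 2940
Add remaining seconds: 2940 + 39 = 2979

2979


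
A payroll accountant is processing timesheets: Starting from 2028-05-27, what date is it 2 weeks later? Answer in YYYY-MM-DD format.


Start: 2028-05-27
Weeks to add: 2
Convert to days: 2 x 7 = 14 days
Add 14 days to 2028-05-27
Result: 2028-06-10

2028-06-10


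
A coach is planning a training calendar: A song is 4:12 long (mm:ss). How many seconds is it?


Minutes: 4
Extra seconds: 12
Seconds per minute: 60
Minutes to seconds: 4 x 60 = 240
Total: 240 + 12 = 252

252


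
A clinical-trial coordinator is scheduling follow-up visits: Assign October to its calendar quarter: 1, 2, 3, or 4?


Month: October (month 10)
Q1: January-March (months 1-3)
Q2: April-June (months 4-6)
Q3: July-September (months 7-9)
Q4: October-December (months 10-12)
Month 10 falls in Q4

4


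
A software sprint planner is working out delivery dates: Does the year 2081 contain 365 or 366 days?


Year: 2081
Check leap year rules:
Divisible by 4? No
2081 is not a leap year
Days: 365

365


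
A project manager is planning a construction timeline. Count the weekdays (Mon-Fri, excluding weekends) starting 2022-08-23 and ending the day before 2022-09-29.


Start: 2022-08-23 (Tuesday)
End (exclusive): 2022-09-29 (Thursday)
Total calendar days: 37
Full weeks: 37 // 7 = 5 -> 25 weekdays
Remaining 2 days starting on Tuesday:
  Tue(w), Wed(w) -> 2 weekdays
Total business days: 25 + 2 = 27

27


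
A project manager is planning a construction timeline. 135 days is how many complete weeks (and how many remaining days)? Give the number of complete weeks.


Total days: 135
Days per week: 7
Division: 135 / 7 = 19 remainder 2
Complete weeks: 19
Remaining days: 2

19


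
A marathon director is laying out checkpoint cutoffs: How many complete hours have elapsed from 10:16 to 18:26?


Start: 10:16
End: 18:26
Hour difference: 18 - 10 = 8 hours
Minute difference: 26 - 16 = 10 minutes
Total minutes: 490
Complete hours: 490 / 60 = 8 (remainder 10)

8


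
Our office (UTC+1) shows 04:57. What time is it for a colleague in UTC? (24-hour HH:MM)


Local time: 04:57 at UTC+1 (offset 1h)
Target zone: UTC (offset 0h)
Difference: 0 - (1) = -1 hours
Calculation: 4 + (-1) = 3
Result: 03:57

03:57


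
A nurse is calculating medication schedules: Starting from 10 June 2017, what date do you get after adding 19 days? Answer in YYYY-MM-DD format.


Start: 2017-06-10
Adding 19 days
Days remaining in June: 20
Result: 2017-06-29

2017-06-29


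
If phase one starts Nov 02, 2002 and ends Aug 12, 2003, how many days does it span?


Start date: 2002-11-02
End date: 2003-08-12
Nov 2002: +29 days
Dec 2002: +31 days
Jan 2003: +31 days
... (7 more months)
Total: 283 days

283


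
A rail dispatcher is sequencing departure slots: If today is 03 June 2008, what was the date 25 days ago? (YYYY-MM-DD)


Start: 2008-06-03
Subtracting 25 days
Days already passed in June: 3
After going back through June: 22 more days to subtract
May 2008 has 31 days, need 22
Result: 2008-05-09

2008-05-09


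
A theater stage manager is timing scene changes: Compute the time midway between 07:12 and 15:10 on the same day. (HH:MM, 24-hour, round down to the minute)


Start time: 07:12 = 432 minutes from midnight
End time: 15:10 = 910 minutes from midnight
Sum: 432 + 910 = 1342
Midpoint: 1342 / 2 = 671 minutes
Convert: 671 / 60 = 11 hours, 11 minutes
Result: 11:11

11:11


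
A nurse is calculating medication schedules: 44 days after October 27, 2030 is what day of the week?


Start: 2030-10-27 (Sunday)
Step 1 - find target date: add 44 days
  2030-10-27 + 44 days = 2030-12-10
Step 2 - day of week:
  44 mod 7 = 2
  Sunday + 2 days -> Tuesday
Result: Tuesday (2030-12-10)

Tuesday


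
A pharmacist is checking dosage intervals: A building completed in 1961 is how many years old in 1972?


Birth year: 1961
Current year: 1972
Age = current year - birth year
Age = 1972 - 1961 = 11

11


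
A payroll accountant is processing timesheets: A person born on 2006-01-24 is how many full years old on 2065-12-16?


Birth: 2006-01-24
Reference: 2065-12-16
Year difference: 2065 - 2006 = 59
Has birthday (01-24) occurred by 12-16? Yes
Age in full years: 59

59


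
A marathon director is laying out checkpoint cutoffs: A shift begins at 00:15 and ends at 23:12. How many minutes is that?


Start time: 00:15 = 15 minutes from midnight
End time: 23:12 = 1392 minutes from midnight
Difference: 1392 - 15 = 1377 minutes
That is 22 hours and 57 minutes

1377


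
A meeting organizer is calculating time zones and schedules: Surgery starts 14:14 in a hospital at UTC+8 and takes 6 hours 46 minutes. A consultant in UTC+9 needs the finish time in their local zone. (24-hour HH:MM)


Start: 14:14 in UTC+8
Step 1 - add duration:
  minutes: 14 + 46 = 60 (carry 1h)
  hours: 14 + 6 + 1 = 21
  end in UTC+8: 21:00
Step 2 - convert UTC+8 -> UTC+9:
  offset difference: 9 - (8) = 1 hours
  21 + (1) = 22 -> mod 24 = 22
Result: 22:00 in UTC+9

22:00


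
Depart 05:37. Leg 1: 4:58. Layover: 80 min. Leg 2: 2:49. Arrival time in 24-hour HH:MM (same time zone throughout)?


Depart: 05:37
Leg 1: +298 min -> 10:35
Layover: +80 min -> 11:55
Leg 2: +169 min -> 14:44
Total travel: 547 minutes = 9h 7m
Arrival: 14:44

14:44


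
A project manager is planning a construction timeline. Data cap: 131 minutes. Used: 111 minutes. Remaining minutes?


Total budget: 131 minutes
Time used: 111 minutes
Remaining: 131 - 111 = 20 minutes
Percent used: 84.7%
Percent remaining: 15.3%

20


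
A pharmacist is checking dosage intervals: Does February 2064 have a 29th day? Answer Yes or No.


Year: 2064
Divisible by 4? 2064 / 4 = 516.0 -> Yes
Divisible by 100? 2064 / 100 = 20.64 -> No
Divisible by 4 but not 100, so it IS a leap year

Yes


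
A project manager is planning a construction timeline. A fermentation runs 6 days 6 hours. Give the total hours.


Days: 6
Extra hours: 6
Hours per day: 24
Days to hours: 6 x 24 = 144
Total: 144 + 6 = 150

150


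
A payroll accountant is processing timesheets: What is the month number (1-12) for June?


Calendar month order:
5. May
6. June <--
7. July
June is month number 6

6


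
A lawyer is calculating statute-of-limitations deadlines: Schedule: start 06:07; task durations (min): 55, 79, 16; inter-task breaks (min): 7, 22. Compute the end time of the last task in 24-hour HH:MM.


Start: 06:07 = 367 min from midnight
  after task 1 (55 min): 07:02
  after break (7 min): 07:09
  after task 2 (79 min): 08:28
  after break (22 min): 08:50
  after task 3 (16 min): 09:06
Total elapsed: 179 minutes
End time: 09:06

09:06


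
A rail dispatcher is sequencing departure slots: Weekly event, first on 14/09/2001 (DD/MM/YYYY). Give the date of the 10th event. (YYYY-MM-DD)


First occurrence: 2001-09-14 (occurrence 1)
Each occurrence is 7 days after the previous.
Occurrence 10 is 9 weeks after the first.
9 weeks = 63 days
2001-09-14 + 63 days = 2001-11-16

2001-11-16


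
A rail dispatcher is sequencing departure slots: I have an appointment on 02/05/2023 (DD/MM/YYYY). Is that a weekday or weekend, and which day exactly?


Date: 2023-05-02
January 1, 2023 is a Sunday
Day of year: 122
Offset from Jan 1: 121 days
121 mod 7 = 2
Result: Tuesday

Tuesday


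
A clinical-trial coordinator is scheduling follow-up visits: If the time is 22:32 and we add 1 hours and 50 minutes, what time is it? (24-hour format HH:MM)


Start time: 22:32
Adding: 1 hours 50 minutes
Minutes: 32 + 50 = 82
Minute overflow: 82 >= 60, so carry 1 hour, minutes = 22
Hours: 22 + 1 + 1 = 24
Hour wraparound: 24 mod 24 = 0
Result: 00:22

00:22


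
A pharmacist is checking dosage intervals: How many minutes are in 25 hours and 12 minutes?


Hours: 25
Minutes: 12
Convert hours to minutes: 25 x 60 = 1500
Add remaining minutes: 1500 + 12 = 1512

1512


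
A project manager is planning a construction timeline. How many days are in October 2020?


Month: October
Year: 2020
October is a 31-day month
Total: 31 days

31


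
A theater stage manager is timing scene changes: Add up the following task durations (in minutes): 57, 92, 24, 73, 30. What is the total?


Durations: 57, 92, 24, 73, 30
Running sum: 57
+ 92 = 149
+ 24 = 173
+ 73 = 246
+ 30 = 276
Total duration: 276 minutes
That is 4 hours and 36 minutes

276


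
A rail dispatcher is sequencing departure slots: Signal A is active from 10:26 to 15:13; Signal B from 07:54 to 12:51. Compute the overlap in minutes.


Interval A: [626, 913] minutes from midnight
Interval B: [474, 771] minutes from midnight
Overlap start = max(626, 474) = 626
Overlap end = min(913, 771) = 771
Overlap = 771 - 626 = 145 minutes

145


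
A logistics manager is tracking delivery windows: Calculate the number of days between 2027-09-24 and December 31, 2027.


Start: September 24, 2027
End: December 31, 2027
Days left in September: 6
October: 31
November: 30
December: 31
Sum of remaining months: 92
Total: 6 + 92 = 98

98


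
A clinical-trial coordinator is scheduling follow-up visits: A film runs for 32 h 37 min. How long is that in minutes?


Hours: 32
Minutes: 37
Convert hours to minutes: 32 x 60 = 1920
Add remaining minutes: 1920 + 37 = 1957

1957


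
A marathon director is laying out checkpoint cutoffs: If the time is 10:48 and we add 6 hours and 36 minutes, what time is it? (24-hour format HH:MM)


Start time: 10:48
Adding: 6 hours 36 minutes
Minutes: 48 + 36 = 84
Minute overflow: 84 >= 60, so carry 1 hour, minutes = 24
Hours: 10 + 6 + 1 = 17
Result: 17:24

17:24


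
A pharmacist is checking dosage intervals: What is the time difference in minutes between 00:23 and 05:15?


Start time: 00:23 = 23 minutes from midnight
End time: 05:15 = 315 minutes from midnight
Difference: 315 - 23 = 292 minutes
That is 4 hours and 52 minutes

292


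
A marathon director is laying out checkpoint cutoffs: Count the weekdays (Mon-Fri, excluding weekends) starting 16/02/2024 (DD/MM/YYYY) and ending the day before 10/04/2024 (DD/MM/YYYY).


Start: 2024-02-16 (Friday)
End (exclusive): 2024-04-10 (Wednesday)
Total calendar days: 54
Full weeks: 54 // 7 = 7 -> 35 weekdays
Remaining 5 days starting on Friday:
  Fri(w), Sat(-), Sun(-), Mon(w), Tue(w) -> 3 weekdays
Total business days: 35 + 3 = 38

38


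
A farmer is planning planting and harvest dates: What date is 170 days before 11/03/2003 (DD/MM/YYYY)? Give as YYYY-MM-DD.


Start: 2003-03-11
Subtracting 170 days
Days already passed in March: 11
After going back through March: 159 more days to subtract
February 2003: 28 days, 131 remaining
January 2003: 31 days, 100 remaining
December 2002: 31 days, 69 remaining
November 2002: 30 days, 39 remaining
Result: 2002-09-22

2002-09-22


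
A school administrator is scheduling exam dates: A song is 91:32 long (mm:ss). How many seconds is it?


Minutes: 91
Extra seconds: 32
Seconds per minute: 60
Minutes to seconds: 91 x 60 = 5460
Total: 5460 + 32 = 5492

5492


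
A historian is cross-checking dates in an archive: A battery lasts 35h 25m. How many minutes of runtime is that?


Hours: 35
Extra minutes: 25
Minutes per hour: 60
Hours to minutes: 35 x 60 = 2100
Total: 2100 + 25 = 2125

2125


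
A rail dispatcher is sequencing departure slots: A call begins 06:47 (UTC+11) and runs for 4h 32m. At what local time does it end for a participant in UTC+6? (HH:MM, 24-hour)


Start: 06:47 in UTC+11
Step 1 - add duration:
  minutes: 47 + 32 = 79 (carry 1h)
  hours: 6 + 4 + 1 = 11
  end in UTC+11: 11:19
Step 2 - convert UTC+11 -> UTC+6:
  offset difference: 6 - (11) = -5 hours
  11 + (-5) = 6 -> mod 24 = 6
Result: 06:19 in UTC+6

06:19


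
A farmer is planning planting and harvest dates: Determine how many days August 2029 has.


Month: August
Year: 2029
August is a 31-day month
Total: 31 days

31


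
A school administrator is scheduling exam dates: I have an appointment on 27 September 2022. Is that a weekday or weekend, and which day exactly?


Date: 2022-09-27
January 1, 2022 is a Saturday
Day of year: 270
Offset from Jan 1: 269 days
269 mod 7 = 3
Result: Tuesday

Tuesday


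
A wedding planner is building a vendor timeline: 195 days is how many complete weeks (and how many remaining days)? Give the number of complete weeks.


Total days: 195
Days per week: 7
Division: 195 / 7 = 27 remainder 6
Complete weeks: 27
Remaining days: 6

27


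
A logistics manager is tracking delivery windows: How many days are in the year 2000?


Year: 2000
Check leap year rules:
Divisible by 4? Yes
Divisible by 100? Yes
Divisible by 400? Yes
2000 is a leap year
Days: 366

366


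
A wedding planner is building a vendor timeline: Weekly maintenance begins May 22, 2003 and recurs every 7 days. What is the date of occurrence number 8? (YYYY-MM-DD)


First occurrence: 2003-05-22 (occurrence 1)
Each occurrence is 7 days after the previous.
Occurrence 8 is 7 weeks after the first.
7 weeks = 49 days
2003-05-22 + 49 days = 2003-07-10

2003-07-10


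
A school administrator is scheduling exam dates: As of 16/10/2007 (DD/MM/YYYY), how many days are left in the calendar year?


Start: October 16, 2007
End: December 31, 2007
Days left in October: 15
November: 30
December: 31
Sum of remaining months: 61
Total: 15 + 61 = 76

76


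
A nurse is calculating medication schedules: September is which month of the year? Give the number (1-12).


Calendar month order:
8. August
9. September <--
10. October
September is month number 9

9


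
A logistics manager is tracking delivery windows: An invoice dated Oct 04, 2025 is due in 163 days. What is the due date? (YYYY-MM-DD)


Start: 2025-10-04
Adding 163 days
Days remaining in October: 27
After October: 136 days still to add
November 2025: 30 days, 106 remaining
December 2025: 31 days, 75 remaining
January 2026: 31 days, 44 remaining
February 2026: 28 days, 16 remaining
Result: 2026-03-16

2026-03-16


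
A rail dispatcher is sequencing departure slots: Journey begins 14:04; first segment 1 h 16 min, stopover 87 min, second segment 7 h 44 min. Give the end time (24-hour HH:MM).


Depart: 14:04
Leg 1: +76 min -> 15:20
Layover: +87 min -> 16:47
Leg 2: +464 min -> 00:31
Total travel: 627 minutes = 10h 27m
Arrival: 00:31

00:31


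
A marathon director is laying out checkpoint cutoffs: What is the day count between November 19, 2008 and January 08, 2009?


Start date: 2008-11-19
End date: 2009-01-08
Nov 2008: +12 days
Dec 2008: +31 days
Jan 2009: +7 days
Total: 50 days

50


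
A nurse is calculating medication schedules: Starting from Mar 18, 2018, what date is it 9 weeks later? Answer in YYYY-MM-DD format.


Start: 2018-03-18
Weeks to add: 9
Convert to days: 9 x 7 = 63 days
Add 63 days to 2018-03-18
Result: 2018-05-20

2018-05-20


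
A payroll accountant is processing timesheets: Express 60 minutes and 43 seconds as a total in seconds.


Minutes: 60
Seconds: 43
Convert minutes to seconds: 60 x 60 = 3600
Add remaining seconds: 3600 + 43 = 3643

3643


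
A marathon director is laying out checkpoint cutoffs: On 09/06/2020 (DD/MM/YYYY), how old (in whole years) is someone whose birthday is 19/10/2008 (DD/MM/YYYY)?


Birth: 2008-10-19
Reference: 2020-06-09
Year difference: 2020 - 2008 = 12
Has birthday (10-19) occurred by 06-09? No
Birthday not yet reached this year -> subtract 1
Age in full years: 11

11


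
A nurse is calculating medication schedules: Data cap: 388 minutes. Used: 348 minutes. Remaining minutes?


Total budget: 388 minutes
Time used: 348 minutes
Remaining: 388 - 348 = 40 minutes
Percent used: 89.7%
Percent remaining: 10.3%

40


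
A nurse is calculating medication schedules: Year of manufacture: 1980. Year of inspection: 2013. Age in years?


Birth year: 1980
Current year: 2013
Age = current year - birth year
Age = 2013 - 1980 = 33

33


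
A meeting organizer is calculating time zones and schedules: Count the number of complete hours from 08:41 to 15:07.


Start: 08:41
End: 15:07
Hour difference: 15 - 8 = 7 hours
Minute difference: 7 - 41 = -34 minutes
Total minutes: 386
Complete hours: 386 / 60 = 6 (remainder 26)

6


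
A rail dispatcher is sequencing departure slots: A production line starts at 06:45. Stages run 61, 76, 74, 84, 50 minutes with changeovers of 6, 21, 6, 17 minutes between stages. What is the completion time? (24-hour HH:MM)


Start: 06:45 = 405 min from midnight
  after task 1 (61 min): 07:46
  after break (6 min): 07:52
  after task 2 (76 min): 09:08
  after break (21 min): 09:29
  after task 3 (74 min): 10:43
  after break (6 min): 10:49
  after task 4 (84 min): 12:13
  after break (17 min): 12:30
  after task 5 (50 min): 13:20
Total elapsed: 395 minutes
End time: 13:20

13:20


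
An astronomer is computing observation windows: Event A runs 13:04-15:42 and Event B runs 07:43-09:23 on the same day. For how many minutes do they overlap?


Interval A: [784, 942] minutes from midnight
Interval B: [463, 563] minutes from midnight
Overlap start = max(784, 463) = 784
Overlap end = min(942, 563) = 563
End <= start, so the intervals do not overlap: 0 minutes

0


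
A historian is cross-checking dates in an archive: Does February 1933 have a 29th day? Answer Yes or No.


Year: 1933
Divisible by 4? 1933 / 4 = 483.25 -> No
Not divisible by 4, so NOT a leap year

No


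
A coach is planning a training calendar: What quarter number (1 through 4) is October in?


Month: October (month 10)
Q1: January-March (months 1-3)
Q2: April-June (months 4-6)
Q3: July-September (months 7-9)
Q4: October-December (months 10-12)
Month 10 falls in Q4

4


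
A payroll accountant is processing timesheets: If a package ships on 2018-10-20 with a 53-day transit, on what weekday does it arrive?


Start: 2018-10-20 (Saturday)
Step 1 - find target date: add 53 days
  2018-10-20 + 53 days = 2018-12-12
Step 2 - day of week:
  53 mod 7 = 4
  Saturday + 4 days -> Wednesday
Result: Wednesday (2018-12-12)

Wednesday


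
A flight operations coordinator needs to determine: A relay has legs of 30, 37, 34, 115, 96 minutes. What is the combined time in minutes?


Durations: 30, 37, 34, 115, 96
Running sum: 30
+ 37 = 67
+ 34 = 101
+ 115 = 216
+ 96 = 312
Total duration: 312 minutes
That is 5 hours and 12 minutes

312


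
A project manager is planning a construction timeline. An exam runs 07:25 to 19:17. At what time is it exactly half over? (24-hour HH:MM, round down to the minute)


Start time: 07:25 = 445 minutes from midnight
End time: 19:17 = 1157 minutes from midnight
Sum: 445 + 1157 = 1602
Midpoint: 1602 / 2 = 801 minutes
Convert: 801 / 60 = 13 hours, 21 minutes
Result: 13:21

13:21


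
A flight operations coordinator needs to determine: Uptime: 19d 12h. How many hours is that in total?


Days: 19
Extra hours: 12
Hours per day: 24
Days to hours: 19 x 24 = 456
Total: 456 + 12 = 468

468


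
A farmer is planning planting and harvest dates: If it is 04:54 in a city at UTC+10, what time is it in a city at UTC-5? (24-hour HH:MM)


Local time: 04:54 at UTC+10 (offset 10h)
Target zone: UTC-5 (offset -5h)
Difference: -5 - (10) = -15 hours
Calculation: 4 + (-15) = -11
Wraparound: (-11) mod 24 = 13
Result: 13:54

13:54


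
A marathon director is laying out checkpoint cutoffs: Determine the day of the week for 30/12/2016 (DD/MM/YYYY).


Date: 2016-12-30
January 1, 2016 is a Friday
Day of year: 365
Offset from Jan 1: 364 days
364 mod 7 = 0
Result: Friday

Friday


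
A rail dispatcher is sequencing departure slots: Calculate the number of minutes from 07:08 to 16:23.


Start time: 07:08 = 428 minutes from midnight
End time: 16:23 = 983 minutes from midnight
Difference: 983 - 428 = 555 minutes
That is 9 hours and 15 minutes

555


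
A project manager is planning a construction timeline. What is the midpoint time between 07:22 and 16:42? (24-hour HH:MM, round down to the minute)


Start time: 07:22 = 442 minutes from midnight
End time: 16:42 = 1002 minutes from midnight
Sum: 442 + 1002 = 1444
Midpoint: 1444 / 2 = 722 minutes
Convert: 722 / 60 = 12 hours, 2 minutes
Result: 12:02

12:02


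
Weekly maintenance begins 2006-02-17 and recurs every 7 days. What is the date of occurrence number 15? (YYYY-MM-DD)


First occurrence: 2006-02-17 (occurrence 1)
Each occurrence is 7 days after the previous.
Occurrence 15 is 14 weeks after the first.
14 weeks = 98 days
2006-02-17 + 98 days = 2006-05-26

2006-05-26


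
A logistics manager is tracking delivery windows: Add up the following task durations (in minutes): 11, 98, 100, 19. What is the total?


Durations: 11, 98, 100, 19
Running sum: 11
+ 98 = 109
+ 100 = 209
+ 19 = 228
Total duration: 228 minutes
That is 3 hours and 48 minutes

228


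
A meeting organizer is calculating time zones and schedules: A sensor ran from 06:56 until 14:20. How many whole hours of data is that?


Start: 06:56
End: 14:20
Hour difference: 14 - 6 = 8 hours
Minute difference: 20 - 56 = -36 minutes
Total minutes: 444
Complete hours: 444 / 60 = 7 (remainder 24)

7


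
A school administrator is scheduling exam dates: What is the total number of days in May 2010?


Month: May
Year: 2010
May is a 31-day month
Total: 31 days

31


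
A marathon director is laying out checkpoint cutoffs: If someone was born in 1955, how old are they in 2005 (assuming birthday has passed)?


Birth year: 1955
Current year: 2005
Age = current year - birth year
Age = 2005 - 1955 = 50

50


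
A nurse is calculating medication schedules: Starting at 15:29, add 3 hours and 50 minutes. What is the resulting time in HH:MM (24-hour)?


Start time: 15:29
Adding: 3 hours 50 minutes
Minutes: 29 + 50 = 79
Minute overflow: 79 >= 60, so carry 1 hour, minutes = 19
Hours: 15 + 3 + 1 = 19
Result: 19:19

19:19


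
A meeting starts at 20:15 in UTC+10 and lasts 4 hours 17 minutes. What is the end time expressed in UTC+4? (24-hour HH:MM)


Start: 20:15 in UTC+10
Step 1 - add duration:
  minutes: 15 + 17 = 32
  hours: 20 + 4 + 0 = 24
  end in UTC+10: 00:32
Step 2 - convert UTC+10 -> UTC+4:
  offset difference: 4 - (10) = -6 hours
  0 + (-6) = -6 -> mod 24 = 18
Result: 18:32 in UTC+4

18:32


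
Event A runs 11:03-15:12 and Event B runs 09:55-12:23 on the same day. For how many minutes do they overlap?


Interval A: [663, 912] minutes from midnight
Interval B: [595, 743] minutes from midnight
Overlap start = max(663, 595) = 663
Overlap end = min(912, 743) = 743
Overlap = 743 - 663 = 80 minutes

80


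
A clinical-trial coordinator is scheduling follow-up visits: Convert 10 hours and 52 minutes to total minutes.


Hours: 10
Minutes: 52
Convert hours to minutes: 10 x 60 = 600
Add remaining minutes: 600 + 52 = 652

652


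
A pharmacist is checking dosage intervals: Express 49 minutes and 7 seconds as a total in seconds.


Minutes: 49
Seconds: 7
Convert minutes to seconds: 49 x 60 = 2940
Add remaining seconds: 2940 + 7 = 2947

2947


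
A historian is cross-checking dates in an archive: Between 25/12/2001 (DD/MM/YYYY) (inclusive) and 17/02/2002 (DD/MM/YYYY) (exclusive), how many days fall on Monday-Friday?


Start: 2001-12-25 (Tuesday)
End (exclusive): 2002-02-17 (Sunday)
Total calendar days: 54
Full weeks: 54 // 7 = 7 -> 35 weekdays
Remaining 5 days starting on Tuesday:
  Tue(w), Wed(w), Thu(w), Fri(w), Sat(-) -> 4 weekdays
Total business days: 35 + 4 = 39

39


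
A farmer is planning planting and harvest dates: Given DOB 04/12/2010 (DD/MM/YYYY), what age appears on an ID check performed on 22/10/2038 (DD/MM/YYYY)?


Birth: 2010-12-04
Reference: 2038-10-22
Year difference: 2038 - 2010 = 28
Has birthday (12-04) occurred by 10-22? No
Birthday not yet reached this year -> subtract 1
Age in full years: 27

27


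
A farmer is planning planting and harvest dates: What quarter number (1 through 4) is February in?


Month: February (month 2)
Q1: January-March (months 1-3)
Q2: April-June (months 4-6)
Q3: July-September (months 7-9)
Q4: October-December (months 10-12)
Month 2 falls in Q1

1


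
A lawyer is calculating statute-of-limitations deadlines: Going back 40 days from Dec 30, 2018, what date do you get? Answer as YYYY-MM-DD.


Start: 2018-12-30
Subtracting 40 days
Days already passed in December: 30
After going back through December: 10 more days to subtract
November 2018 has 30 days, need 10
Result: 2018-11-20

2018-11-20


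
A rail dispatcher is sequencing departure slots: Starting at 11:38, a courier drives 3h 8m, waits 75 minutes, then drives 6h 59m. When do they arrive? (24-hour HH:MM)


Depart: 11:38
Leg 1: +188 min -> 14:46
Layover: +75 min -> 16:01
Leg 2: +419 min -> 23:00
Total travel: 682 minutes = 11h 22m
Arrival: 23:00

23:00


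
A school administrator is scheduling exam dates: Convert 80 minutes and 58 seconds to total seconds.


Minutes: 80
Extra seconds: 58
Seconds per minute: 60
Minutes to seconds: 80 x 60 = 4800
Total: 4800 + 58 = 4858

4858


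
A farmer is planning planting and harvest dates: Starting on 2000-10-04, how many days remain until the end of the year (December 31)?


Start: October 04, 2000
End: December 31, 2000
Days left in October: 27
November: 30
December: 31
Sum of remaining months: 61
Total: 27 + 61 = 88

88


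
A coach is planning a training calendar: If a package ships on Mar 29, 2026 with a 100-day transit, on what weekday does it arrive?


Start: 2026-03-29 (Sunday)
Step 1 - find target date: add 100 days
  2026-03-29 + 100 days = 2026-07-07
Step 2 - day of week:
  100 mod 7 = 2
  Sunday + 2 days -> Tuesday
Result: Tuesday (2026-07-07)

Tuesday


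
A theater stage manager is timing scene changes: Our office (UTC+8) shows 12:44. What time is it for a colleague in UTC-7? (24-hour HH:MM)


Local time: 12:44 at UTC+8 (offset 8h)
Target zone: UTC-7 (offset -7h)
Difference: -7 - (8) = -15 hours
Calculation: 12 + (-15) = -3
Wraparound: (-3) mod 24 = 21
Result: 21:44

21:44


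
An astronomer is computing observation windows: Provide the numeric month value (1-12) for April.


Calendar month order:
3. March
4. April <--
5. May
April is month number 4

4


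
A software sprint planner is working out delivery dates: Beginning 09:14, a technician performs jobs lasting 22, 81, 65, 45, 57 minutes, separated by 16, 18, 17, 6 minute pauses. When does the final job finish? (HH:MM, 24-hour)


Start: 09:14 = 554 min from midnight
  after task 1 (22 min): 09:36
  after break (16 min): 09:52
  after task 2 (81 min): 11:13
  after break (18 min): 11:31
  after task 3 (65 min): 12:36
  after break (17 min): 12:53
  after task 4 (45 min): 13:38
  after break (6 min): 13:44
  after task 5 (57 min): 14:41
Total elapsed: 327 minutes
End time: 14:41

14:41


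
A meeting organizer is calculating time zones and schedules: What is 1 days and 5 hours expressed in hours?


Days: 1
Extra hours: 5
Hours per day: 24
Days to hours: 1 x 24 = 24
Total: 24 + 5 = 29

29


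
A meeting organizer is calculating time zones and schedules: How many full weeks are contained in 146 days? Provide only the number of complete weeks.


Total days: 146
Days per week: 7
Division: 146 / 7 = 20 remainder 6
Complete weeks: 20
Remaining days: 6

20


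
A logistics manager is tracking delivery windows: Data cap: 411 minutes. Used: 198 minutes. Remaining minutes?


Total budget: 411 minutes
Time used: 198 minutes
Remaining: 411 - 198 = 213 minutes
Percent used: 48.2%
Percent remaining: 51.8%

213


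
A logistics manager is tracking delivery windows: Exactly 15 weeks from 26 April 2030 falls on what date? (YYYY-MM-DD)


Start: 2030-04-26
Weeks to add: 15
Convert to days: 15 x 7 = 105 days
Add 105 days to 2030-04-26
Result: 2030-08-09

2030-08-09


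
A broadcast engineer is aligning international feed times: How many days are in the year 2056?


Year: 2056
Check leap year rules:
Divisible by 4? Yes
Divisible by 100? No
2056 is a leap year
Days: 366

366


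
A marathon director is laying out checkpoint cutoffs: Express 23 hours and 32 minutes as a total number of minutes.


Hours: 23
Extra minutes: 32
Minutes per hour: 60
Hours to minutes: 23 x 60 = 1380
Total: 1380 + 32 = 1412

1412


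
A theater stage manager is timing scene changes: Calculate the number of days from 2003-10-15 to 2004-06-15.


Start date: 2003-10-15
End date: 2004-06-15
Oct 2003: +17 days
Nov 2003: +30 days
Dec 2003: +31 days
... (6 more months)
Total: 244 days

244


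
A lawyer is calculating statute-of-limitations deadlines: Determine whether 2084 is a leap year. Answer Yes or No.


Year: 2084
Divisible by 4? 2084 / 4 = 521.0 -> Yes
Divisible by 100? 2084 / 100 = 20.84 -> No
Divisible by 4 but not 100, so it IS a leap year

Yes


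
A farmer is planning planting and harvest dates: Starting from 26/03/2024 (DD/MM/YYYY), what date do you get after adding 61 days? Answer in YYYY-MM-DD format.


Start: 2024-03-26
Adding 61 days
Days remaining in March: 5
After March: 56 days still to add
April 2024: 30 days, 26 remaining
May 2024 has 31 days, need 26
Result: 2024-05-26

2024-05-26


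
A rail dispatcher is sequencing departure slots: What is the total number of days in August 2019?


Month: August
Year: 2019
August is a 31-day month
Total: 31 days

31


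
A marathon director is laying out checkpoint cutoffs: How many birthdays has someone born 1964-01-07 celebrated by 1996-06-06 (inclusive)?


Birth: 1964-01-07
Reference: 1996-06-06
Year difference: 1996 - 1964 = 32
Has birthday (01-07) occurred by 06-06? Yes
Age in full years: 32

32


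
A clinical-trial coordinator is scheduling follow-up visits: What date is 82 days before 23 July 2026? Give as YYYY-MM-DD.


Start: 2026-07-23
Subtracting 82 days
Days already passed in July: 23
After going back through July: 59 more days to subtract
June 2026: 30 days, 29 remaining
May 2026 has 31 days, need 29
Result: 2026-05-02

2026-05-02


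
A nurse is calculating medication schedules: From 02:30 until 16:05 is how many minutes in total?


Start time: 02:30 = 150 minutes from midnight
End time: 16:05 = 965 minutes from midnight
Difference: 965 - 150 = 815 minutes
That is 13 hours and 35 minutes

815


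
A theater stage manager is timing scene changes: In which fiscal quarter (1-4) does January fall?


Month: January (month 1)
Q1: January-March (months 1-3)
Q2: April-June (months 4-6)
Q3: July-September (months 7-9)
Q4: October-December (months 10-12)
Month 1 falls in Q1

1


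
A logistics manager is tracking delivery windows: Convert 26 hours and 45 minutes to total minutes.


Hours: 26
Minutes: 45
Convert hours to minutes: 26 x 60 = 1560
Add remaining minutes: 1560 + 45 = 1605

1605


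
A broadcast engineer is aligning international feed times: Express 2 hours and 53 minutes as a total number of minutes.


Hours: 2
Extra minutes: 53
Minutes per hour: 60
Hours to minutes: 2 x 60 = 120
Total: 120 + 53 = 173

173


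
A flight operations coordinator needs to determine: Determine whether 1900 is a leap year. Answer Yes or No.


Year: 1900
Divisible by 4? 1900 / 4 = 475.0 -> Yes
Divisible by 100? 1900 / 100 = 19.0 -> Yes
Divisible by 400? 1900 / 400 = 4.75 -> No
Divisible by 100 but not 400, so NOT a leap year

No


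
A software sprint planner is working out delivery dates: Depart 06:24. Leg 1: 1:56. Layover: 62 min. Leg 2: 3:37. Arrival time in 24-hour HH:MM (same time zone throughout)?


Depart: 06:24
Leg 1: +116 min -> 08:20
Layover: +62 min -> 09:22
Leg 2: +217 min -> 12:59
Total travel: 395 minutes = 6h 35m
Arrival: 12:59

12:59


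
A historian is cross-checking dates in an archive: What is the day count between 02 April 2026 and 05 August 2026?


Start date: 2026-04-02
End date: 2026-08-05
Apr 2026: +29 days
May 2026: +31 days
Jun 2026: +30 days
Jul 2026: +31 days
Aug 2026: +4 days
Total: 125 days

125


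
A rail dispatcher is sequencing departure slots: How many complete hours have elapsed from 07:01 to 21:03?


Start: 07:01
End: 21:03
Hour difference: 21 - 7 = 14 hours
Minute difference: 3 - 1 = 2 minutes
Total minutes: 842
Complete hours: 842 / 60 = 14 (remainder 2)

14


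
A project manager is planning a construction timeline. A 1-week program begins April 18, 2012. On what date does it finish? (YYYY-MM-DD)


Start: 2012-04-18
Weeks to add: 1
Convert to days: 1 x 7 = 7 days
Add 7 days to 2012-04-18
Result: 2012-04-25

2012-04-25


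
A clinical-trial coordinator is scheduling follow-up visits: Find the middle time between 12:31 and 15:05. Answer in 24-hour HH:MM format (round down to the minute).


Start time: 12:31 = 751 minutes from midnight
End time: 15:05 = 905 minutes from midnight
Sum: 751 + 905 = 1656
Midpoint: 1656 / 2 = 828 minutes
Convert: 828 / 60 = 13 hours, 48 minutes
Result: 13:48

13:48


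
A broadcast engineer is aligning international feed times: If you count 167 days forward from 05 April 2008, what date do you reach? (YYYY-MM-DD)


Start: 2008-04-05
Adding 167 days
Days remaining in April: 25
After April: 142 days still to add
May 2008: 31 days, 111 remaining
June 2008: 30 days, 81 remaining
July 2008: 31 days, 50 remaining
August 2008: 31 days, 19 remaining
Result: 2008-09-19

2008-09-19


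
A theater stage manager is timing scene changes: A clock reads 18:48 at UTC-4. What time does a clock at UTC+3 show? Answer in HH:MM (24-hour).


Local time: 18:48 at UTC-4 (offset -4h)
Target zone: UTC+3 (offset 3h)
Difference: 3 - (-4) = 7 hours
Calculation: 18 + (7) = 25
Wraparound: (25) mod 24 = 1
Result: 01:48

01:48


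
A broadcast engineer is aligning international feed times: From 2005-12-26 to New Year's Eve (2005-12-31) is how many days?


Start: December 26, 2005
End: December 31, 2005
Days left in December: 5
Total: 5 days

5


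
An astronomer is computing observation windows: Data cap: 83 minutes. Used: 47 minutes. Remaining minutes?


Total budget: 83 minutes
Time used: 47 minutes
Remaining: 83 - 47 = 36 minutes
Percent used: 56.6%
Percent remaining: 43.4%

36


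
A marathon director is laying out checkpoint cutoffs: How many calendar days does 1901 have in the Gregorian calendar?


Year: 1901
Check leap year rules:
Divisible by 4? No
1901 is not a leap year
Days: 365

365


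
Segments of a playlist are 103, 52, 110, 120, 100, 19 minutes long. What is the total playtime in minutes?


Durations: 103, 52, 110, 120, 100, 19
Running sum: 103
+ 52 = 155
+ 110 = 265
+ 120 = 385
+ 100 = 485
+ 19 = 504
Total duration: 504 minutes
That is 8 hours and 24 minutes

504


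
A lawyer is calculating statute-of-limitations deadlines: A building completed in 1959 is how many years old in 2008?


Birth year: 1959
Current year: 2008
Age = current year - birth year
Age = 2008 - 1959 = 49

49


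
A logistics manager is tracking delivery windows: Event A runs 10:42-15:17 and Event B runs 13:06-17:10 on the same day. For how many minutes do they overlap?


Interval A: [642, 917] minutes from midnight
Interval B: [786, 1030] minutes from midnight
Overlap start = max(642, 786) = 786
Overlap end = min(917, 1030) = 917
Overlap = 917 - 786 = 131 minutes

131


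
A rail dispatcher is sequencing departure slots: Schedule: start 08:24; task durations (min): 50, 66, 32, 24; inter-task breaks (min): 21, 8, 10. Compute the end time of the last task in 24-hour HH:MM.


Start: 08:24 = 504 min from midnight
  after task 1 (50 min): 09:14
  after break (21 min): 09:35
  after task 2 (66 min): 10:41
  after break (8 min): 10:49
  after task 3 (32 min): 11:21
  after break (10 min): 11:31
  after task 4 (24 min): 11:55
Total elapsed: 211 minutes
End time: 11:55

11:55


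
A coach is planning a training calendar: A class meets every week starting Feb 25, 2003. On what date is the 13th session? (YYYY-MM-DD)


First occurrence: 2003-02-25 (occurrence 1)
Each occurrence is 7 days after the previous.
Occurrence 13 is 12 weeks after the first.
12 weeks = 84 days
2003-02-25 + 84 days = 2003-05-20

2003-05-20


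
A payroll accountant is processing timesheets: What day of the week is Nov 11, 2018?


Date: 2018-11-11
January 1, 2018 is a Monday
Day of year: 315
Offset from Jan 1: 314 days
314 mod 7 = 6
Result: Sunday

Sunday


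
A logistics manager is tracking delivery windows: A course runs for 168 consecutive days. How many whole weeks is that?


Total days: 168
Days per week: 7
Division: 168 / 7 = 24 remainder 0
Complete weeks: 24
Remaining days: 0

24


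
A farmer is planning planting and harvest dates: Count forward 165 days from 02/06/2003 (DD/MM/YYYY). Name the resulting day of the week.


Start: 2003-06-02 (Monday)
Step 1 - find target date: add 165 days
  2003-06-02 + 165 days = 2003-11-14
Step 2 - day of week:
  165 mod 7 = 4
  Monday + 4 days -> Friday
Result: Friday (2003-11-14)

Friday


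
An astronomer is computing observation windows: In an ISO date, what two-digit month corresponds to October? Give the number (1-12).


Calendar month order:
9. September
10. October <--
11. November
October is month number 10

10


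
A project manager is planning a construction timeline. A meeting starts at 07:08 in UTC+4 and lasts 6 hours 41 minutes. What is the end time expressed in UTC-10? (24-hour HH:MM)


Start: 07:08 in UTC+4
Step 1 - add duration:
  minutes: 8 + 41 = 49
  hours: 7 + 6 + 0 = 13
  end in UTC+4: 13:49
Step 2 - convert UTC+4 -> UTC-10:
  offset difference: -10 - (4) = -14 hours
  13 + (-14) = -1 -> mod 24 = 23
Result: 23:49 in UTC-10

23:49


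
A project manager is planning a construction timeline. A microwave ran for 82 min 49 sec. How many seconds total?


Minutes: 82
Extra seconds: 49
Seconds per minute: 60
Minutes to seconds: 82 x 60 = 4920
Total: 4920 + 49 = 4969

4969


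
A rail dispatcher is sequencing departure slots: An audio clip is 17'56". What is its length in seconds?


Minutes: 17
Seconds: 56
Convert minutes to seconds: 17 x 60 = 1020
Add remaining seconds: 1020 + 56 = 1076

1076


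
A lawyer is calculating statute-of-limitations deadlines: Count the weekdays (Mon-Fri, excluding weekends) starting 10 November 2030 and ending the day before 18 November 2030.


Start: 2030-11-10 (Sunday)
End (exclusive): 2030-11-18 (Monday)
Total calendar days: 8
Full weeks: 8 // 7 = 1 -> 5 weekdays
Remaining 1 days starting on Sunday:
  Sun(-) -> 0 weekdays
Total business days: 5 + 0 = 5

5


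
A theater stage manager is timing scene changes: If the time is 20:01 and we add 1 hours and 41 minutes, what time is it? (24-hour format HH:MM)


Start time: 20:01
Adding: 1 hours 41 minutes
Minutes: 1 + 41 = 42
Hours: 20 + 1 + 0 = 21
Result: 21:42

21:42


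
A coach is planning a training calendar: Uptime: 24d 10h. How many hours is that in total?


Days: 24
Extra hours: 10
Hours per day: 24
Days to hours: 24 x 24 = 576
Total: 576 + 10 = 586

586


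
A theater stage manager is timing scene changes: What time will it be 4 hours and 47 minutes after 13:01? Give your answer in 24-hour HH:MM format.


Start time: 13:01
Adding: 4 hours 47 minutes
Minutes: 1 + 47 = 48
Hours: 13 + 4 + 0 = 17
Result: 17:48

17:48


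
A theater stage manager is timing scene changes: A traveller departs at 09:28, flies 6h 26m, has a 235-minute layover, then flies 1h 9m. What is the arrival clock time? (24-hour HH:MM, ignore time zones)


Depart: 09:28
Leg 1: +386 min -> 15:54
Layover: +235 min -> 19:49
Leg 2: +69 min -> 20:58
Total travel: 690 minutes = 11h 30m
Arrival: 20:58

20:58
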